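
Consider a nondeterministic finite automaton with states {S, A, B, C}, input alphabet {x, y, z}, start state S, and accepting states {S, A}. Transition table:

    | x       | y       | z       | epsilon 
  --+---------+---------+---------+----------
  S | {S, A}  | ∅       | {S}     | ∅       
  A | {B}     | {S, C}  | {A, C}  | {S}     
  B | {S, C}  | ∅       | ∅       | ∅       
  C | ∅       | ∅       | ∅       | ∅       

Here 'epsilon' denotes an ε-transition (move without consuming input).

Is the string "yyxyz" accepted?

Start in {S}.
Read 'y': S→∅; now ∅.
The set is empty and remains empty for the remaining 4 symbols.
The final set ∅ contains no accepting state.

No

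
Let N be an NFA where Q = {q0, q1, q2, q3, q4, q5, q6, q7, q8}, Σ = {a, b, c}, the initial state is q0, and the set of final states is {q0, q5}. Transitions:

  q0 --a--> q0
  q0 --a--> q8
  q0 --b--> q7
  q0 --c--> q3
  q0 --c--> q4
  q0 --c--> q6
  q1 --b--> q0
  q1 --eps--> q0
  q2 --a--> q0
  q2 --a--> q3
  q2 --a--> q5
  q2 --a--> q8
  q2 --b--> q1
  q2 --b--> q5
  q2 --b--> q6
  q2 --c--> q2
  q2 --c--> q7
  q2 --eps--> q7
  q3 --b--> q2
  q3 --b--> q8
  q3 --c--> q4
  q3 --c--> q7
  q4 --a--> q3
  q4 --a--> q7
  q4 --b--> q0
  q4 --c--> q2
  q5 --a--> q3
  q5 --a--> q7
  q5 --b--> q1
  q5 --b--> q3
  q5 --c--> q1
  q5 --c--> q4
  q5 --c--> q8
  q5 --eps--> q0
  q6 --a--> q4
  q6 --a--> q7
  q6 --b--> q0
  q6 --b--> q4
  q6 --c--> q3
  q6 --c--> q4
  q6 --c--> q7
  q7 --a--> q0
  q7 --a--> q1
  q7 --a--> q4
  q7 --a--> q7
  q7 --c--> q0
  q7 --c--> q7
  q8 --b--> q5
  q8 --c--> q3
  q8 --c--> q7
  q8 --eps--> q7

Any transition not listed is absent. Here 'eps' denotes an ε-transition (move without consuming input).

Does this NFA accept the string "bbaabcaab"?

Start in {q0}.
Read 'b': {q0} → {q7}.
Read 'b': {q7} → ∅.
The set is empty and remains empty for the remaining 7 symbols.
The final set ∅ contains no accepting state.

No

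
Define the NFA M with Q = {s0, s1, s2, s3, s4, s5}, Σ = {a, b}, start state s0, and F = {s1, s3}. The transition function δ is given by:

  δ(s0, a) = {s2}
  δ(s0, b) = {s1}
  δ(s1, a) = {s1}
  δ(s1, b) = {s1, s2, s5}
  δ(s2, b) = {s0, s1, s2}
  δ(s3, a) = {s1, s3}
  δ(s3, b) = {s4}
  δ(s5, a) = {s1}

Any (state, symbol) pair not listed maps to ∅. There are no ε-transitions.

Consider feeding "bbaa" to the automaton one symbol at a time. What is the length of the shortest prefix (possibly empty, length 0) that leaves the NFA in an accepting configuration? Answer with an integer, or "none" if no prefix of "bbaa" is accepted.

Start in {s0}.
Read 'b': s0→{s1}; now {s1}.
None of the earlier sets intersect F, but {s1} does.

1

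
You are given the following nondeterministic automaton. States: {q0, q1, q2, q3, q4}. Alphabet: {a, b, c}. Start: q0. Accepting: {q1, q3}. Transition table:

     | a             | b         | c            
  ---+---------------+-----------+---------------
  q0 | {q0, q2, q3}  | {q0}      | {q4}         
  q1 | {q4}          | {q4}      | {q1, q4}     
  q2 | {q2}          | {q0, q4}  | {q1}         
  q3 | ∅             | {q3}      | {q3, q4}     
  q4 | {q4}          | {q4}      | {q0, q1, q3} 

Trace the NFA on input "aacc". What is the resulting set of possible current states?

{q0, q1, q3, q4}

Start in {q0}.
Read 'a': q0→{q0, q2, q3}; now {q0, q2, q3}.
Read 'a': q0→{q0, q2, q3}, q2→{q2}, q3→∅; now {q0, q2, q3}.
Read 'c': q0→{q4}, q2→{q1}, q3→{q3, q4}; now {q1, q3, q4}.
Read 'c': q1→{q1, q4}, q3→{q3, q4}, q4→{q0, q1, q3}; now {q0, q1, q3, q4}.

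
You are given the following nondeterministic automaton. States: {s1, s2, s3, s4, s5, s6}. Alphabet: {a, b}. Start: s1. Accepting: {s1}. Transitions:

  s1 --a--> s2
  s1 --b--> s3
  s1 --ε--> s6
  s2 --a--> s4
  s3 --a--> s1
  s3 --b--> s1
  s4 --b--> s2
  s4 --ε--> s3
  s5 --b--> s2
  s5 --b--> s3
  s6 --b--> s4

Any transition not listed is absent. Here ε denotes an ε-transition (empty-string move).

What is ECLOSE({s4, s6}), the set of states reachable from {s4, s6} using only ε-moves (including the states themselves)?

Begin with {s4, s6}.
ε-move s4 → s3; add s3.

{s3, s4, s6}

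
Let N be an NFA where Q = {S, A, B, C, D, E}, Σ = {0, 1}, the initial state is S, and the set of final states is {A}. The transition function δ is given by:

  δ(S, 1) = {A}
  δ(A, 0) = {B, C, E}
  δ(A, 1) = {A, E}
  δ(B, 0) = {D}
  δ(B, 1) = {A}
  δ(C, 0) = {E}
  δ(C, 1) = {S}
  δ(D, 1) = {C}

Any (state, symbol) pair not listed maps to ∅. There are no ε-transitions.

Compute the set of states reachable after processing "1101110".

{B, C, E}

Start in {S}.
Read '1': S→{A}; now {A}.
Read '1': A→{A, E}; now {A, E}.
Read '0': A→{B, C, E}, E→∅; now {B, C, E}.
Read '1': B→{A}, C→{S}, E→∅; now {S, A}.
Read '1': S→{A}, A→{A, E}; now {A, E}.
Read '1': A→{A, E}, E→∅; now {A, E}.
Read '0': A→{B, C, E}, E→∅; now {B, C, E}.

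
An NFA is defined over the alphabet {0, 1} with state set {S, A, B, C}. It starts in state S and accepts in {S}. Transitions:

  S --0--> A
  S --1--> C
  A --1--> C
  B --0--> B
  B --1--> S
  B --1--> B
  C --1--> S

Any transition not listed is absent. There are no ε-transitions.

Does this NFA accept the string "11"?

Start in {S}.
Read '1': S→{C}; now {C}.
Read '1': C→{S}; now {S}.
The final set {S} contains the accepting state S.

Yes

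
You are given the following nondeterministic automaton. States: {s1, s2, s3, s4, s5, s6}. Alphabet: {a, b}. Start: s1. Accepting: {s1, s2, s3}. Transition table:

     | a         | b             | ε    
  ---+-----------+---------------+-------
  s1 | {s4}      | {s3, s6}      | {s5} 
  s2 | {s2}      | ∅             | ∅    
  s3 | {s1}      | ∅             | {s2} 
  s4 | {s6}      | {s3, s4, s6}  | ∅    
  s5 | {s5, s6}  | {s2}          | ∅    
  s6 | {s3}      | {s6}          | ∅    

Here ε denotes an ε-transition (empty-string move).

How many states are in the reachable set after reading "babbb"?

1

Start: ε-closure({s1}) = {s1, s5}.
Read 'b': {s1, s5} → {s2, s3, s6}.
Read 'a': {s2, s3, s6} → {s1, s2, s3, s5}.
Read 'b': {s1, s2, s3, s5} → {s2, s3, s6}.
Read 'b': {s2, s3, s6} → {s6}.
Read 'b': {s6} → {s6}.
That set has 1 state.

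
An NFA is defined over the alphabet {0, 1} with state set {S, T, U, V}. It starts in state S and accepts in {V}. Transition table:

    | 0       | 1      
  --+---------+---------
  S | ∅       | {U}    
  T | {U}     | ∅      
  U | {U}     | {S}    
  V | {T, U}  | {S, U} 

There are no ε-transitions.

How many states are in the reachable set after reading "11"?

1

Start in {S}.
Read '1': {S} → {U}.
Read '1': {U} → {S}.
That set has 1 state.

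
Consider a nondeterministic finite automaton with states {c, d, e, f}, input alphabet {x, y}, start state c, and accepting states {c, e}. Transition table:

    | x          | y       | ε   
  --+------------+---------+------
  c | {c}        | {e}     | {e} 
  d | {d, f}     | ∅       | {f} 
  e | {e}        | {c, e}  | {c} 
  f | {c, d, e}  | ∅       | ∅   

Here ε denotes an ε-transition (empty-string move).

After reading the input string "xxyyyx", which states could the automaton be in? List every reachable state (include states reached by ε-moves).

Start: ε-closure({c}) = {c, e}.
Read 'x': {c, e} → {c, e}.
Read 'x': {c, e} → {c, e}.
Read 'y': {c, e} → {c, e}.
Read 'y': {c, e} → {c, e}.
Read 'y': {c, e} → {c, e}.
Read 'x': {c, e} → {c, e}.

{c, e}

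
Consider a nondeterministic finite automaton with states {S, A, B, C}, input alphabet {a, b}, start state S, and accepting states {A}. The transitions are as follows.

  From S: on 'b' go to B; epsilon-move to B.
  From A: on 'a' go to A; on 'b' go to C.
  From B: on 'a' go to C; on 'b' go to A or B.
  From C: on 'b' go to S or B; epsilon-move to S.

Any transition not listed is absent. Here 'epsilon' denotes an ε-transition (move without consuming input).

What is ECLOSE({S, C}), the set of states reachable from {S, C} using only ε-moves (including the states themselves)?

{S, B, C}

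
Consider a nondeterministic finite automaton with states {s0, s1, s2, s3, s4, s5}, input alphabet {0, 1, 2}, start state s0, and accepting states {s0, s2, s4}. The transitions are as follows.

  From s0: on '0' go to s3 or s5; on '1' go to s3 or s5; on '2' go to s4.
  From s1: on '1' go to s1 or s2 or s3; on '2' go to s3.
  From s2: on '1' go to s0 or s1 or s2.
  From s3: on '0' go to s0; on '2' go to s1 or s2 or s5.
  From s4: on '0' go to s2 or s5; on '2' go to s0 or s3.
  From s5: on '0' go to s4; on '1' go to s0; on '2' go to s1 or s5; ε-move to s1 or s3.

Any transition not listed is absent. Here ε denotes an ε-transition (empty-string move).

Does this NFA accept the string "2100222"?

No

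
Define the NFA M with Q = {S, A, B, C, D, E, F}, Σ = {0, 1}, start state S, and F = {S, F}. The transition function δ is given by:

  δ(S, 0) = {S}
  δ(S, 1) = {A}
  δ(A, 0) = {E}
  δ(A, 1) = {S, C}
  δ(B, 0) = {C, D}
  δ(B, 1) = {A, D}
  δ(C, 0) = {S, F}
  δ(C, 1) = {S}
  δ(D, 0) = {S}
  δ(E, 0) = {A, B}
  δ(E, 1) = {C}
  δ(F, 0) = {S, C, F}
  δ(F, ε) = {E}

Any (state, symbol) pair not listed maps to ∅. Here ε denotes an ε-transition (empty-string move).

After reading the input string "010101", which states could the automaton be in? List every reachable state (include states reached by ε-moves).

{A, C}

Start in {S}.
Read '0': {S} → {S}.
Read '1': {S} → {A}.
Read '0': {A} → {E}.
Read '1': {E} → {C}.
Read '0': {C} → {S, E, F}.
Read '1': {S, E, F} → {A, C}.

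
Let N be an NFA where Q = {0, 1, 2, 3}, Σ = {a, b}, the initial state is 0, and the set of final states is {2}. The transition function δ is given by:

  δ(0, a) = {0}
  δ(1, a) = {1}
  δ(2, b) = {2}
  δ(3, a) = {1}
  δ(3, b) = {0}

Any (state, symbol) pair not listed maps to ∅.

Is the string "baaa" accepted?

Start in {0}.
Read 'b': {0} → ∅.
The set is empty and remains empty for the remaining 3 symbols.
The final set ∅ contains no accepting state.

No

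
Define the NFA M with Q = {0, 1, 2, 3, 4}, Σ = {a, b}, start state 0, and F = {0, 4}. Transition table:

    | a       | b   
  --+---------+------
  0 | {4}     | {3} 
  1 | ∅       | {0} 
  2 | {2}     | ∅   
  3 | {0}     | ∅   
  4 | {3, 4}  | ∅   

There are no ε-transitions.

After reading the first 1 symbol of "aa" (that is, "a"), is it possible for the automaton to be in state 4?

Yes

Start in {0}.
Read 'a': {0} → {4}.
State 4 is in {4}.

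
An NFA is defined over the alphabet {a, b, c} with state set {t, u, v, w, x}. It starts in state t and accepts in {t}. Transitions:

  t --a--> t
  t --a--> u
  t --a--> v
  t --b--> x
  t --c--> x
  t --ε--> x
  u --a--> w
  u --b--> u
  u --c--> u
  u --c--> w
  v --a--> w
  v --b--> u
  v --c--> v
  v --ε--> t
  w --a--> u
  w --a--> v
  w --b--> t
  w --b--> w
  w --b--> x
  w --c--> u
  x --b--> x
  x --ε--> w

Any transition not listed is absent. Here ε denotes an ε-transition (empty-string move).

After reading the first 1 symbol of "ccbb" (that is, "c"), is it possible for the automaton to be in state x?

Yes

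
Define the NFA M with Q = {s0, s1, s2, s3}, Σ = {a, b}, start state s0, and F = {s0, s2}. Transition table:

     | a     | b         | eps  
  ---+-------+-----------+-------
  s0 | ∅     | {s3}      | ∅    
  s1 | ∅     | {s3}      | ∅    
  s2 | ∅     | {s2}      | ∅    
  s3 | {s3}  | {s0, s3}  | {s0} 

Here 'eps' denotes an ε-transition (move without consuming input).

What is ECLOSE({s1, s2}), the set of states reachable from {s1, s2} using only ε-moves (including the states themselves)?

{s1, s2}

Begin with {s1, s2}.
No ε-moves leave this set, so the closure equals the set itself.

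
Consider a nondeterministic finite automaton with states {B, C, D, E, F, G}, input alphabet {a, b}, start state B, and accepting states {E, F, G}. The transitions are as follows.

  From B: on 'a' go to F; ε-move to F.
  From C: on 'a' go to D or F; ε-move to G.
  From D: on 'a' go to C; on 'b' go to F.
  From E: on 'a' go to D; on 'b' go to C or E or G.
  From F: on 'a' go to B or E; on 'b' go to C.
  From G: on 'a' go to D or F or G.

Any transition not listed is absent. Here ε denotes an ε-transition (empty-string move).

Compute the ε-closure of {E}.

{E}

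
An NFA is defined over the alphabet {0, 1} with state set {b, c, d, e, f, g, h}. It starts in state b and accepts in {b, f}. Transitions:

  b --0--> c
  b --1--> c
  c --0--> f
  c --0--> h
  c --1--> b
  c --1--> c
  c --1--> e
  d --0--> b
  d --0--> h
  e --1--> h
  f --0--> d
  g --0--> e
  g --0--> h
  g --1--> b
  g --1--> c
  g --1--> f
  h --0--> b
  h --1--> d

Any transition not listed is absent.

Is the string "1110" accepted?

Start in {b}.
Read '1': {b} → {c}.
Read '1': {c} → {b, c, e}.
Read '1': {b, c, e} → {b, c, e, h}.
Read '0': {b, c, e, h} → {b, c, f, h}.
The final set {b, c, f, h} contains the accepting states b, f.

Yes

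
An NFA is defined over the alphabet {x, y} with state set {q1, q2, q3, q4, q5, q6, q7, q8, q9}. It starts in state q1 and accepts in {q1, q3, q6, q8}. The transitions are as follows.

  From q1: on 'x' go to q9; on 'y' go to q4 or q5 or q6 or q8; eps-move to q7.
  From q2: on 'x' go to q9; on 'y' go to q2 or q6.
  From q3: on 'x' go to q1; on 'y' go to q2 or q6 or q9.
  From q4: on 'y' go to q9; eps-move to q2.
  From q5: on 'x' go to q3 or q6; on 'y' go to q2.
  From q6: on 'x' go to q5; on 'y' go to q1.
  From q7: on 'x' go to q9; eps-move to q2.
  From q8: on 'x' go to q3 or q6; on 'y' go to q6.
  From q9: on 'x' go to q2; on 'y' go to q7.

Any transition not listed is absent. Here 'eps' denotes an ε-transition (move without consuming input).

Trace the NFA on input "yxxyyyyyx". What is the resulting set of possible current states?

Start: ε-closure({q1}) = {q1, q2, q7}.
Read 'y': {q1, q2, q7} → {q2, q4, q5, q6, q8}.
Read 'x': {q2, q4, q5, q6, q8} → {q3, q5, q6, q9}.
Read 'x': {q3, q5, q6, q9} → {q1, q2, q3, q5, q6, q7}.
Read 'y': {q1, q2, q3, q5, q6, q7} → {q1, q2, q4, q5, q6, q7, q8, q9}.
Read 'y': {q1, q2, q4, q5, q6, q7, q8, q9} → {q1, q2, q4, q5, q6, q7, q8, q9}.
Read 'y': {q1, q2, q4, q5, q6, q7, q8, q9} → {q1, q2, q4, q5, q6, q7, q8, q9}.
Read 'y': {q1, q2, q4, q5, q6, q7, q8, q9} → {q1, q2, q4, q5, q6, q7, q8, q9}.
Read 'y': {q1, q2, q4, q5, q6, q7, q8, q9} → {q1, q2, q4, q5, q6, q7, q8, q9}.
Read 'x': {q1, q2, q4, q5, q6, q7, q8, q9} → {q2, q3, q5, q6, q9}.

{q2, q3, q5, q6, q9}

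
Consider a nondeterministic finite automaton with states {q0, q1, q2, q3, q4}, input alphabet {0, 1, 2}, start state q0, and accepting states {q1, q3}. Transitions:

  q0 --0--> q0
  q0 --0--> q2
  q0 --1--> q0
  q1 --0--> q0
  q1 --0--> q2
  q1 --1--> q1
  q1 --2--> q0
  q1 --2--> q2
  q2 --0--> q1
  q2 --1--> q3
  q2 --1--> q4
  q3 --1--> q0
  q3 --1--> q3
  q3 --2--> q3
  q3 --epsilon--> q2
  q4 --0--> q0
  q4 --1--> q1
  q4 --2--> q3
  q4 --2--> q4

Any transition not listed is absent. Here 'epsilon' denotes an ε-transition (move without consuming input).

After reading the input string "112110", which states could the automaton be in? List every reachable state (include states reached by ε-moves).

Start in {q0}.
Read '1': q0→{q0}; now {q0}.
Read '1': q0→{q0}; now {q0}.
Read '2': q0→∅; now ∅.
The set is empty and remains empty for the remaining 3 symbols.

∅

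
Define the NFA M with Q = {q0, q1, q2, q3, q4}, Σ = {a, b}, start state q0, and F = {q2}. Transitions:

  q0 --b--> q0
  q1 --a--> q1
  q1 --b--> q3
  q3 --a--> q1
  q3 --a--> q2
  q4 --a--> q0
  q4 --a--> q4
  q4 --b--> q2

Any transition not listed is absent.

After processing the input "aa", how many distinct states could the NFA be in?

0

Start in {q0}.
Read 'a': q0→∅; now ∅.
The set is empty and remains empty for the remaining 1 symbol.
That set has 0 states.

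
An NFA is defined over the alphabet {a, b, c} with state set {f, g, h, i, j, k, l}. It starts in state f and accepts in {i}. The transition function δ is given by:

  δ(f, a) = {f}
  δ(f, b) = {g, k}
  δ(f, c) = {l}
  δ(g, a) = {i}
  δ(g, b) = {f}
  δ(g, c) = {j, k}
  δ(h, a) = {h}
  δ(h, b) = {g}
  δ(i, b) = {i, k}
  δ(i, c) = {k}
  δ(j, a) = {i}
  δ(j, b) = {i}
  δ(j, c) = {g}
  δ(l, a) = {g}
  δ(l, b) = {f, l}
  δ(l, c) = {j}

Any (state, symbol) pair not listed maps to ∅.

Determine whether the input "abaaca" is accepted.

No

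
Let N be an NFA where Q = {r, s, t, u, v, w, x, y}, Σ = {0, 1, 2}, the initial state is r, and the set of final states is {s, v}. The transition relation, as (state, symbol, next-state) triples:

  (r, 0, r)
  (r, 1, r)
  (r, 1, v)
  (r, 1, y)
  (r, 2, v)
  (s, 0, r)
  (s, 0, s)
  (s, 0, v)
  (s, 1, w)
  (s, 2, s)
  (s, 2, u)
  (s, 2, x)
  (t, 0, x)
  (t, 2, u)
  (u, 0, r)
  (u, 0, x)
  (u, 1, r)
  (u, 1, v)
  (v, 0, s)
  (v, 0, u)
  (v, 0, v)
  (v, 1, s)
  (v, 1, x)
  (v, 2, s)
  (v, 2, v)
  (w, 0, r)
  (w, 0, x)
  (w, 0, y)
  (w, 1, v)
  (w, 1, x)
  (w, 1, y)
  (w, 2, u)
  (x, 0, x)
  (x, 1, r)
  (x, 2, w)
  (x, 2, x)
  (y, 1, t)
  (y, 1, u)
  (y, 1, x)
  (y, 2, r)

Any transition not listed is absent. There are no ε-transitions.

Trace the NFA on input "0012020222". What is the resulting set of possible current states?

Start in {r}.
Read '0': r→{r}; now {r}.
Read '0': r→{r}; now {r}.
Read '1': r→{r, v, y}; now {r, v, y}.
Read '2': r→{v}, v→{s, v}, y→{r}; now {r, s, v}.
Read '0': r→{r}, s→{r, s, v}, v→{s, u, v}; now {r, s, u, v}.
Read '2': r→{v}, s→{s, u, x}, u→∅, v→{s, v}; now {s, u, v, x}.
Read '0': s→{r, s, v}, u→{r, x}, v→{s, u, v}, x→{x}; now {r, s, u, v, x}.
Read '2': r→{v}, s→{s, u, x}, u→∅, v→{s, v}, x→{w, x}; now {s, u, v, w, x}.
Read '2': s→{s, u, x}, u→∅, v→{s, v}, w→{u}, x→{w, x}; now {s, u, v, w, x}.
Read '2': s→{s, u, x}, u→∅, v→{s, v}, w→{u}, x→{w, x}; now {s, u, v, w, x}.

{s, u, v, w, x}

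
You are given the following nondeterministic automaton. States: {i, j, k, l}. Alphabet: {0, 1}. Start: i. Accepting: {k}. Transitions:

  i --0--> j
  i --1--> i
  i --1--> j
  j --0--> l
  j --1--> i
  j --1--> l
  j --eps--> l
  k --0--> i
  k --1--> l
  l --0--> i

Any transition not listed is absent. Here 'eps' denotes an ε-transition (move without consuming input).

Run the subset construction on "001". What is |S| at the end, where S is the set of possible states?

3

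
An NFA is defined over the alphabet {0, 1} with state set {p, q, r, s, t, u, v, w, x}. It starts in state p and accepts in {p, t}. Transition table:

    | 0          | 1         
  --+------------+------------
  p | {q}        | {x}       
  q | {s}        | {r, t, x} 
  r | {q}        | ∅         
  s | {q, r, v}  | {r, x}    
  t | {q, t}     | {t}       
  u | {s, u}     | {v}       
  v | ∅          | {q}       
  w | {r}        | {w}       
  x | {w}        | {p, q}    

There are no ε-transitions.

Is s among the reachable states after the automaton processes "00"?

Start in {p}.
Read '0': p→{q}; now {q}.
Read '0': q→{s}; now {s}.
State s is in {s}.

Yes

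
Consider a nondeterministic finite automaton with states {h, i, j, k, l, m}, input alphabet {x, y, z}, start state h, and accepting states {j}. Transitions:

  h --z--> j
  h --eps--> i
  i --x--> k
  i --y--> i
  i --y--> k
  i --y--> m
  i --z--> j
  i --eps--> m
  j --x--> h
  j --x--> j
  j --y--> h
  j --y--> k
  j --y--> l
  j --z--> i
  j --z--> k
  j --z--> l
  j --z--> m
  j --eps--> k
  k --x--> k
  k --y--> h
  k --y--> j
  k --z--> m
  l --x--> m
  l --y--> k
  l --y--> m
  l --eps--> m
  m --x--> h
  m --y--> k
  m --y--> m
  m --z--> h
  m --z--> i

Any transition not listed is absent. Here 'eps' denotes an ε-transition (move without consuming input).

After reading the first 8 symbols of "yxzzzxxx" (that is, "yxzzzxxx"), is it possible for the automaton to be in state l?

No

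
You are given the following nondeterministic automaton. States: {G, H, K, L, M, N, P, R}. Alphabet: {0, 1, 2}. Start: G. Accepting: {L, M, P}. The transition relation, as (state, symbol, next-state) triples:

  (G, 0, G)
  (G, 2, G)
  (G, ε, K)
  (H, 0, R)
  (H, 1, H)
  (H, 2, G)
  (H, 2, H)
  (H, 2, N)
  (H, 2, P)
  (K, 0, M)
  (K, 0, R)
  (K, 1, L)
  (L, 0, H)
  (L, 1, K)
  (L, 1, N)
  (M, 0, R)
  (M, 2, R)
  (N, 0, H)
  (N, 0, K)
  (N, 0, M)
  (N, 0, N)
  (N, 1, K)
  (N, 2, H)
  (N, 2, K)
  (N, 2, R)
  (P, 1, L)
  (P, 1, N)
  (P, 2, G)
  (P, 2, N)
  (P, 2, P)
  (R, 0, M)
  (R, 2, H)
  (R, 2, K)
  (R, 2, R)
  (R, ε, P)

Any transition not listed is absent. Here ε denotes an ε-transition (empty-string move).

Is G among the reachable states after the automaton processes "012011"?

No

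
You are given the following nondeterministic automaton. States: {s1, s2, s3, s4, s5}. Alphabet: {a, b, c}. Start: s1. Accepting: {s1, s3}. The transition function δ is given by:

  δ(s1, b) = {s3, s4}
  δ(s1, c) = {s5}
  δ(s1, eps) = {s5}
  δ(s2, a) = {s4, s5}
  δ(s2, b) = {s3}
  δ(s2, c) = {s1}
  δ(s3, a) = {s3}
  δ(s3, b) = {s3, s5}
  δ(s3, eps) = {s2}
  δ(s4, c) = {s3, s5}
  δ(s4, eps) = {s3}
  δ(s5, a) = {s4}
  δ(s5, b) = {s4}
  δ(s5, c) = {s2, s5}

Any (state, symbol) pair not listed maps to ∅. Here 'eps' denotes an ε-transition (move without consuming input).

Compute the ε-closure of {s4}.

{s2, s3, s4}

Begin with {s4}.
ε-move s4 → s3; add s3.
ε-move s3 → s2; add s2.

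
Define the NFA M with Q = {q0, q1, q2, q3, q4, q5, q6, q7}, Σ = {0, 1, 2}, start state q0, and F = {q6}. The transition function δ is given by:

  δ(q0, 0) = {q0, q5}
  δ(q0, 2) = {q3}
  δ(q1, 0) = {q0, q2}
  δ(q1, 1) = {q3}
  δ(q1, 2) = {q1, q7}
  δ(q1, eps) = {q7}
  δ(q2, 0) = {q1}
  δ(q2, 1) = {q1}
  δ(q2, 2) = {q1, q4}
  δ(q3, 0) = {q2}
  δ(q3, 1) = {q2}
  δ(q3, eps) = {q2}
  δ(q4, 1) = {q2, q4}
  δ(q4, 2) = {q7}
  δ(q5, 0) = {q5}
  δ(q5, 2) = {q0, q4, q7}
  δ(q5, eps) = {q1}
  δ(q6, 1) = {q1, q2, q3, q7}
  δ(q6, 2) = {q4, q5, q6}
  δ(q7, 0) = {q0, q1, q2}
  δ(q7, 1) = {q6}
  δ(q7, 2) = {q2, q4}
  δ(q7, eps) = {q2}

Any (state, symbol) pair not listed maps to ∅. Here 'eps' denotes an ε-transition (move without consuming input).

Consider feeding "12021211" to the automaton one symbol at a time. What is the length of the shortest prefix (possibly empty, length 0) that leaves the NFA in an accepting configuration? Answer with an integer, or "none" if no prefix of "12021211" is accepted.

none

Start in {q0}.
Read '1': {q0} → ∅.
The set is empty and remains empty for the remaining 7 symbols.
No reachable set along the way intersects F.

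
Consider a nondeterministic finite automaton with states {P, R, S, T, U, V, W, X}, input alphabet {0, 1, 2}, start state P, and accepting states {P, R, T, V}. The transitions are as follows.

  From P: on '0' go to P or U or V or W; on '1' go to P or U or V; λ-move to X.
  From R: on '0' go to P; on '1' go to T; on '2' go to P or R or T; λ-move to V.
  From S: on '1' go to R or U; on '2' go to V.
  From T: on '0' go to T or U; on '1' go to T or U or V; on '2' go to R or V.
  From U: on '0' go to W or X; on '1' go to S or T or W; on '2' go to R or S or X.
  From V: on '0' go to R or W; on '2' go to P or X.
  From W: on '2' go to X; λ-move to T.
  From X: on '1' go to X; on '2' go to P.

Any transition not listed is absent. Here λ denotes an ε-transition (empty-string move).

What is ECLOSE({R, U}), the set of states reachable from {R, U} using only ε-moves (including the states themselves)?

Begin with {R, U}.
ε-move R → V; add V.

{R, U, V}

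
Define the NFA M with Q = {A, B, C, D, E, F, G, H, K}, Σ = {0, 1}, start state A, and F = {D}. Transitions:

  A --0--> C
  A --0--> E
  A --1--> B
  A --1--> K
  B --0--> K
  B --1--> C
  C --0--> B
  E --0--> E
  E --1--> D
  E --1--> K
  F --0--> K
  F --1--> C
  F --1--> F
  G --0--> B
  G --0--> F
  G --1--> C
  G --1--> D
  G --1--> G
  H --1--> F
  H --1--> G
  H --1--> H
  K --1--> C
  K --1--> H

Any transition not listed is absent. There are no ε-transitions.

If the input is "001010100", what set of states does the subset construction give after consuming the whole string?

{K}

Start in {A}.
Read '0': {A} → {C, E}.
Read '0': {C, E} → {B, E}.
Read '1': {B, E} → {C, D, K}.
Read '0': {C, D, K} → {B}.
Read '1': {B} → {C}.
Read '0': {C} → {B}.
Read '1': {B} → {C}.
Read '0': {C} → {B}.
Read '0': {B} → {K}.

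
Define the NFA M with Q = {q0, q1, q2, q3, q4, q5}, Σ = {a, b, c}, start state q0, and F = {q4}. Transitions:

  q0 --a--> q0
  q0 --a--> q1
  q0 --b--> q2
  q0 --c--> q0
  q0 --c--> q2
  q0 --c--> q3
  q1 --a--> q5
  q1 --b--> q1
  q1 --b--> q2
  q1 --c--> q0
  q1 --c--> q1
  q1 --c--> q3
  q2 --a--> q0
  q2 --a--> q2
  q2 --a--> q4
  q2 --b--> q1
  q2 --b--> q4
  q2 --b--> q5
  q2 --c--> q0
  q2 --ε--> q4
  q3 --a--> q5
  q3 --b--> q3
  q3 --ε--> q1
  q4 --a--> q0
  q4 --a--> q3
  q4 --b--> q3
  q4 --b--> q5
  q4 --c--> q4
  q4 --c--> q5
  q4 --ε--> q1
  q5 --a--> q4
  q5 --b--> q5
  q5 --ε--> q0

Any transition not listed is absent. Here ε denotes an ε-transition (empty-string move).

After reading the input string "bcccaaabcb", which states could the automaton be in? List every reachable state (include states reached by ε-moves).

Start in {q0}.
Read 'b': q0→{q2}; union {q2}; ε-closure = {q1, q2, q4}.
Read 'c': q1→{q0, q1, q3}, q2→{q0}, q4→{q4, q5}; now {q0, q1, q3, q4, q5}.
Read 'c': q0→{q0, q2, q3}, q1→{q0, q1, q3}, q3→∅, q4→{q4, q5}, q5→∅; now {q0, q1, q2, q3, q4, q5}.
Read 'c': q0→{q0, q2, q3}, q1→{q0, q1, q3}, q2→{q0}, q3→∅, q4→{q4, q5}, q5→∅; now {q0, q1, q2, q3, q4, q5}.
Read 'a': q0→{q0, q1}, q1→{q5}, q2→{q0, q2, q4}, q3→{q5}, q4→{q0, q3}, q5→{q4}; now {q0, q1, q2, q3, q4, q5}.
Read 'a': q0→{q0, q1}, q1→{q5}, q2→{q0, q2, q4}, q3→{q5}, q4→{q0, q3}, q5→{q4}; now {q0, q1, q2, q3, q4, q5}.
Read 'a': q0→{q0, q1}, q1→{q5}, q2→{q0, q2, q4}, q3→{q5}, q4→{q0, q3}, q5→{q4}; now {q0, q1, q2, q3, q4, q5}.
Read 'b': q0→{q2}, q1→{q1, q2}, q2→{q1, q4, q5}, q3→{q3}, q4→{q3, q5}, q5→{q5}; union {q1, q2, q3, q4, q5}; ε-closure = {q0, q1, q2, q3, q4, q5}.
Read 'c': q0→{q0, q2, q3}, q1→{q0, q1, q3}, q2→{q0}, q3→∅, q4→{q4, q5}, q5→∅; now {q0, q1, q2, q3, q4, q5}.
Read 'b': q0→{q2}, q1→{q1, q2}, q2→{q1, q4, q5}, q3→{q3}, q4→{q3, q5}, q5→{q5}; union {q1, q2, q3, q4, q5}; ε-closure = {q0, q1, q2, q3, q4, q5}.

{q0, q1, q2, q3, q4, q5}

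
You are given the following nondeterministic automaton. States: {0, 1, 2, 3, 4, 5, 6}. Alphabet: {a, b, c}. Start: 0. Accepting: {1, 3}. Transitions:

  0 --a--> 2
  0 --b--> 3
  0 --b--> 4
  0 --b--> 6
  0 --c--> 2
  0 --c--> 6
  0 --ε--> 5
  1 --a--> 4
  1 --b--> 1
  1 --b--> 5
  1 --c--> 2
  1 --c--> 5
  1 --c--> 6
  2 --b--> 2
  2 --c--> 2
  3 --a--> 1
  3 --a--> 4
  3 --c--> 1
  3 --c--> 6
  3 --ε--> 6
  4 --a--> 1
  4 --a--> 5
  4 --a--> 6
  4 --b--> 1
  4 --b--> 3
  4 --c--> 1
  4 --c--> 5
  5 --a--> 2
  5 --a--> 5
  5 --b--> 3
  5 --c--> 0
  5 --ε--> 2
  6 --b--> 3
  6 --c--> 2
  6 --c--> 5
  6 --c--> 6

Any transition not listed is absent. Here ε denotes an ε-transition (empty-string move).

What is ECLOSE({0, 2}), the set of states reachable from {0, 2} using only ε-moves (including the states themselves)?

Begin with {0, 2}.
ε-move 0 → 5; add 5.

{0, 2, 5}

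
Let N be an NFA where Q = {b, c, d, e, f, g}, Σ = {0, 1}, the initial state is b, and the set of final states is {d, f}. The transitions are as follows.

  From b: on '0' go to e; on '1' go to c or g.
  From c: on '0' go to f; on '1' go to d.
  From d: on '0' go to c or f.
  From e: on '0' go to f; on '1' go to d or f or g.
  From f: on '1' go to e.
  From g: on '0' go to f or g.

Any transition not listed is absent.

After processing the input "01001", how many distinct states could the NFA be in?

Start in {b}.
Read '0': {b} → {e}.
Read '1': {e} → {d, f, g}.
Read '0': {d, f, g} → {c, f, g}.
Read '0': {c, f, g} → {f, g}.
Read '1': {f, g} → {e}.
That set has 1 state.

1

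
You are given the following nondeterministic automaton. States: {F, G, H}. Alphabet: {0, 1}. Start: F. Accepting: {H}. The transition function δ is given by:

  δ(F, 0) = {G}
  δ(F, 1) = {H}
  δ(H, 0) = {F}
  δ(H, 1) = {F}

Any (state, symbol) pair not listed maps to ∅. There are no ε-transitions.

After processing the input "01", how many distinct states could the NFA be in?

0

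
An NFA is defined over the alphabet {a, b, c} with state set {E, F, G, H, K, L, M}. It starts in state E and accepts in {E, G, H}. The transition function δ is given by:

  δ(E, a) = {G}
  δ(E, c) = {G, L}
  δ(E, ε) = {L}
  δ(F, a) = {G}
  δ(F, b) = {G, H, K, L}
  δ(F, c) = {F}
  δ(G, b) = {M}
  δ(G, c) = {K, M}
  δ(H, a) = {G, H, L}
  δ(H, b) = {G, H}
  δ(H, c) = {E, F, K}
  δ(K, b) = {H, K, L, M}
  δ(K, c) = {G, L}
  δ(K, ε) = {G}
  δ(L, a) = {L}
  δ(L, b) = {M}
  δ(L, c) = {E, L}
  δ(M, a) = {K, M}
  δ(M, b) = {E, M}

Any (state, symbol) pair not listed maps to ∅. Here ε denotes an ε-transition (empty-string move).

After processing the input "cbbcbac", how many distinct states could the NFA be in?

4

Start: ε-closure({E}) = {E, L}.
Read 'c': E→{G, L}, L→{E, L}; now {E, G, L}.
Read 'b': E→∅, G→{M}, L→{M}; now {M}.
Read 'b': M→{E, M}; union {E, M}; ε-closure = {E, L, M}.
Read 'c': E→{G, L}, L→{E, L}, M→∅; now {E, G, L}.
Read 'b': E→∅, G→{M}, L→{M}; now {M}.
Read 'a': M→{K, M}; union {K, M}; ε-closure = {G, K, M}.
Read 'c': G→{K, M}, K→{G, L}, M→∅; now {G, K, L, M}.
That set has 4 states.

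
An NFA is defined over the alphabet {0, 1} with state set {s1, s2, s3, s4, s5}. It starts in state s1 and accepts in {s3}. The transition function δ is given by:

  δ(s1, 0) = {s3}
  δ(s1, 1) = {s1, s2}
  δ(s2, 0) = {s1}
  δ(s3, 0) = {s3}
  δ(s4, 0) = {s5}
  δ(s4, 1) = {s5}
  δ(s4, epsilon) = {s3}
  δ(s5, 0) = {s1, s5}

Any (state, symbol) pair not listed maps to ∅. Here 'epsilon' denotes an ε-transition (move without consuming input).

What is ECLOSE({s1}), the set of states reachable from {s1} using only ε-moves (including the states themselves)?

Begin with {s1}.
No ε-moves leave this set, so the closure equals the set itself.

{s1}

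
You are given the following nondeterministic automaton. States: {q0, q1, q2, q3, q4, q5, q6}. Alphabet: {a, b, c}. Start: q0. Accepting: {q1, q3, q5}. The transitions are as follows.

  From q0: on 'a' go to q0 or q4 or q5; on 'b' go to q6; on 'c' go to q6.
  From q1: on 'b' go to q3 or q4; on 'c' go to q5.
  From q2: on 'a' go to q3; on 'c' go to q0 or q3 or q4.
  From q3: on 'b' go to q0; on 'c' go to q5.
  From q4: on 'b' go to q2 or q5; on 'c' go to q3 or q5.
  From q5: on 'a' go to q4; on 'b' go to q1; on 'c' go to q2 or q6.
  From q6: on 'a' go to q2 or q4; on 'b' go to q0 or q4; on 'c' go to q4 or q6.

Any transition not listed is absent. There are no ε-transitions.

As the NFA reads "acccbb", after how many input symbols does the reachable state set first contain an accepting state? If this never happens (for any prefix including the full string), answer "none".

Start in {q0}.
Read 'a': {q0} → {q0, q4, q5}.
None of the earlier sets intersect F, but {q0, q4, q5} does.

1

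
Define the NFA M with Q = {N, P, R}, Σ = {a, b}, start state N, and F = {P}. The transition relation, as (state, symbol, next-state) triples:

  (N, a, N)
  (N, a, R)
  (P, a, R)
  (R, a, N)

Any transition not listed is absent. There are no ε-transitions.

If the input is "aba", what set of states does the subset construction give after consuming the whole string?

∅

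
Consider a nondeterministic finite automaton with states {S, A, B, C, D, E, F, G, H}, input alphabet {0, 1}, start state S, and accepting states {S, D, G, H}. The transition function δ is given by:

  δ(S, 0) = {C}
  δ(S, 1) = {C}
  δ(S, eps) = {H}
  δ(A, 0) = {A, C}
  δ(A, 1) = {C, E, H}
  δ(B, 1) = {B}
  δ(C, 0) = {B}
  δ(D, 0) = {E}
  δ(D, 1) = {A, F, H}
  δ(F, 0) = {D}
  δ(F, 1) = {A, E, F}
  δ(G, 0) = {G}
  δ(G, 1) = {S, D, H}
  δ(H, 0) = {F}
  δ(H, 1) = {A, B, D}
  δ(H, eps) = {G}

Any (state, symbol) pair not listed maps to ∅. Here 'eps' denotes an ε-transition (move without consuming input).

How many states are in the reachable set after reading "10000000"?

Start: ε-closure({S}) = {S, G, H}.
Read '1': S→{C}, G→{S, D, H}, H→{A, B, D}; union {S, A, B, C, D, H}; ε-closure = {S, A, B, C, D, G, H}.
Read '0': S→{C}, A→{A, C}, B→∅, C→{B}, D→{E}, G→{G}, H→{F}; now {A, B, C, E, F, G}.
Read '0': A→{A, C}, B→∅, C→{B}, E→∅, F→{D}, G→{G}; now {A, B, C, D, G}.
Read '0': A→{A, C}, B→∅, C→{B}, D→{E}, G→{G}; now {A, B, C, E, G}.
Read '0': A→{A, C}, B→∅, C→{B}, E→∅, G→{G}; now {A, B, C, G}.
Read '0': A→{A, C}, B→∅, C→{B}, G→{G}; now {A, B, C, G}.
Read '0': A→{A, C}, B→∅, C→{B}, G→{G}; now {A, B, C, G}.
Read '0': A→{A, C}, B→∅, C→{B}, G→{G}; now {A, B, C, G}.
That set has 4 states.

4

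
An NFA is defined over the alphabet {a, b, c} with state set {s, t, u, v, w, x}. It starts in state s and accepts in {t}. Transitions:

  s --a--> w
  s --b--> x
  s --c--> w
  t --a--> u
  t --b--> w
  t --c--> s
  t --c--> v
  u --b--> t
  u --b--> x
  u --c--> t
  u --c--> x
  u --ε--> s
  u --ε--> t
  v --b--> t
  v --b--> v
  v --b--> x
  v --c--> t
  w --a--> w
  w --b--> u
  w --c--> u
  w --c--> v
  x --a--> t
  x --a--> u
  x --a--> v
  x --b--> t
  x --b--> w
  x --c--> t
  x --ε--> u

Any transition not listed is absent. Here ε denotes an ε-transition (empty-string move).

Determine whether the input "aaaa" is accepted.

No

Start in {s}.
Read 'a': {s} → {w}.
Read 'a': {w} → {w}.
Read 'a': {w} → {w}.
Read 'a': {w} → {w}.
The final set {w} contains no accepting state.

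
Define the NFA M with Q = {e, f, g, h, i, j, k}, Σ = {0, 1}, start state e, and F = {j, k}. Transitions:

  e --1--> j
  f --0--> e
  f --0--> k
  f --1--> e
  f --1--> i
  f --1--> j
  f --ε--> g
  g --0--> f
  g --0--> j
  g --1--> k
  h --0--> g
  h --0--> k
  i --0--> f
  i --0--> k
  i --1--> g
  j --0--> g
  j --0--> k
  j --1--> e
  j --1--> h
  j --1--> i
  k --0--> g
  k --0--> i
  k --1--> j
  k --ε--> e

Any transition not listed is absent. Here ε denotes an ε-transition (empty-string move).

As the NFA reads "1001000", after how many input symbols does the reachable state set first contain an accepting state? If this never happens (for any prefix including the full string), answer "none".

Start in {e}.
Read '1': {e} → {j}.
None of the earlier sets intersect F, but {j} does.

1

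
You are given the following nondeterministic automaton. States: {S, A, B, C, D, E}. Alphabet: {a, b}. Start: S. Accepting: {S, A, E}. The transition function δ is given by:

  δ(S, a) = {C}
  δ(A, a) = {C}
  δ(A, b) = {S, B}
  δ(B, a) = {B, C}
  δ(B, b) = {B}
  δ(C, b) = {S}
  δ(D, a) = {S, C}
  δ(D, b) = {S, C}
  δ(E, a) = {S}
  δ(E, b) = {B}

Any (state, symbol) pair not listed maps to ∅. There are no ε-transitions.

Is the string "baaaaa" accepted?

No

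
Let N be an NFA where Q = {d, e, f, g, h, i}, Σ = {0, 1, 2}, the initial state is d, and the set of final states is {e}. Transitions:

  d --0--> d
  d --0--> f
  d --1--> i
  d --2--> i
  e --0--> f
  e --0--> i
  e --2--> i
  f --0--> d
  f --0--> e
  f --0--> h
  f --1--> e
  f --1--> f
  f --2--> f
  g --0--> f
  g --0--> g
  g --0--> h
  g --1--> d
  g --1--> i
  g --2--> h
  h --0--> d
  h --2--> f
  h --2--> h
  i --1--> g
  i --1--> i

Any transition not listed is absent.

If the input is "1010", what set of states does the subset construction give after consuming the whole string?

∅

Start in {d}.
Read '1': {d} → {i}.
Read '0': {i} → ∅.
The set is empty and remains empty for the remaining 2 symbols.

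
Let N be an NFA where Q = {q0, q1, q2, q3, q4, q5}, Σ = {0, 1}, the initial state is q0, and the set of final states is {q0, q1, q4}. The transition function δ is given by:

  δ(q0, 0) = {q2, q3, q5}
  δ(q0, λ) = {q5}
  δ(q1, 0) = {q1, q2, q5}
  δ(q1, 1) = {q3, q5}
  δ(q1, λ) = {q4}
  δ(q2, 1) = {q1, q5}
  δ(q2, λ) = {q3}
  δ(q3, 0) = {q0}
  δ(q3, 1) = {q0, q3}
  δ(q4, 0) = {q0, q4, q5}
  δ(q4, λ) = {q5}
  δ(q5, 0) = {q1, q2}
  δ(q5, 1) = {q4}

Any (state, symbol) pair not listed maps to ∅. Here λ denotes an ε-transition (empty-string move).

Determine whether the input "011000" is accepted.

Yes

Start: ε-closure({q0}) = {q0, q5}.
Read '0': q0→{q2, q3, q5}, q5→{q1, q2}; union {q1, q2, q3, q5}; ε-closure = {q1, q2, q3, q4, q5}.
Read '1': q1→{q3, q5}, q2→{q1, q5}, q3→{q0, q3}, q4→∅, q5→{q4}; now {q0, q1, q3, q4, q5}.
Read '1': q0→∅, q1→{q3, q5}, q3→{q0, q3}, q4→∅, q5→{q4}; now {q0, q3, q4, q5}.
Read '0': q0→{q2, q3, q5}, q3→{q0}, q4→{q0, q4, q5}, q5→{q1, q2}; now {q0, q1, q2, q3, q4, q5}.
Read '0': q0→{q2, q3, q5}, q1→{q1, q2, q5}, q2→∅, q3→{q0}, q4→{q0, q4, q5}, q5→{q1, q2}; now {q0, q1, q2, q3, q4, q5}.
Read '0': q0→{q2, q3, q5}, q1→{q1, q2, q5}, q2→∅, q3→{q0}, q4→{q0, q4, q5}, q5→{q1, q2}; now {q0, q1, q2, q3, q4, q5}.
The final set {q0, q1, q2, q3, q4, q5} contains the accepting states q0, q1, q4.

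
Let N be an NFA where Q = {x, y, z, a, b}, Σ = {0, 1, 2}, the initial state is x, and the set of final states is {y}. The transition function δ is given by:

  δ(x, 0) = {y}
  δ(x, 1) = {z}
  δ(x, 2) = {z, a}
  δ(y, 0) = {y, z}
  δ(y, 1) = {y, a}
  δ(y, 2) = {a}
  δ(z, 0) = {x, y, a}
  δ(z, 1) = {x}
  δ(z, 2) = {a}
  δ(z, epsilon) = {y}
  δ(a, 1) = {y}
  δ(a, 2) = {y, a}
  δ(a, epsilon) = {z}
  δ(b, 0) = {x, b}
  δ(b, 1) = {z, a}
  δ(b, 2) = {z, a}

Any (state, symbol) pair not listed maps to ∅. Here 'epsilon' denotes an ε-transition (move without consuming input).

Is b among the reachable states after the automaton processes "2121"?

Start in {x}.
Read '2': {x} → {y, z, a}.
Read '1': {y, z, a} → {x, y, z, a}.
Read '2': {x, y, z, a} → {y, z, a}.
Read '1': {y, z, a} → {x, y, z, a}.
State b is not in {x, y, z, a}.

No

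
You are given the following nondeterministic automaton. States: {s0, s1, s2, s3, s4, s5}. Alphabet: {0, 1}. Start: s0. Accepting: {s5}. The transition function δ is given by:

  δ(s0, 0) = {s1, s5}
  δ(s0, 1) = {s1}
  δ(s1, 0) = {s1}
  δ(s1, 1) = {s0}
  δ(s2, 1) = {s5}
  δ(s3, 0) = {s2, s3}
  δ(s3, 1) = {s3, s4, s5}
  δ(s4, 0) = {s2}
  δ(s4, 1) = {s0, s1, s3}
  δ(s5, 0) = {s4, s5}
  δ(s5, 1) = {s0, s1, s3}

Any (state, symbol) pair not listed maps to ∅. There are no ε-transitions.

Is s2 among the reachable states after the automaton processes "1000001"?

No

Start in {s0}.
Read '1': {s0} → {s1}.
Read '0': {s1} → {s1}.
Read '0': {s1} → {s1}.
Read '0': {s1} → {s1}.
Read '0': {s1} → {s1}.
Read '0': {s1} → {s1}.
Read '1': {s1} → {s0}.
State s2 is not in {s0}.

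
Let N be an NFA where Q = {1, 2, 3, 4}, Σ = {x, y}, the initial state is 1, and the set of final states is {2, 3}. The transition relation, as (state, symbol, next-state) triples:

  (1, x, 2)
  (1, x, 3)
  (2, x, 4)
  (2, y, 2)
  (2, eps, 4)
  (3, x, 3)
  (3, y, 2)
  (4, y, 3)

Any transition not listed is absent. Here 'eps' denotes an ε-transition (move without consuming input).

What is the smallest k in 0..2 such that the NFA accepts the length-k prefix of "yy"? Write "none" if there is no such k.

none

Start in {1}.
Read 'y': 1→∅; now ∅.
The set is empty and remains empty for the remaining 1 symbol.
No reachable set along the way intersects F.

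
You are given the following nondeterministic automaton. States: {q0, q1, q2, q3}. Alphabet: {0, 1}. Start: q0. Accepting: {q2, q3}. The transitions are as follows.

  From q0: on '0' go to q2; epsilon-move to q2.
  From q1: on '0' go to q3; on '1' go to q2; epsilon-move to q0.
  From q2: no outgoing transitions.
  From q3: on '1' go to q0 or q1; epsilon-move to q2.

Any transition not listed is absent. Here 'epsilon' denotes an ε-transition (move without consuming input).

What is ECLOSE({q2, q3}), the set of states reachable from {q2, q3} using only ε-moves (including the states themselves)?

Begin with {q2, q3}.
No ε-moves leave this set, so the closure equals the set itself.

{q2, q3}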